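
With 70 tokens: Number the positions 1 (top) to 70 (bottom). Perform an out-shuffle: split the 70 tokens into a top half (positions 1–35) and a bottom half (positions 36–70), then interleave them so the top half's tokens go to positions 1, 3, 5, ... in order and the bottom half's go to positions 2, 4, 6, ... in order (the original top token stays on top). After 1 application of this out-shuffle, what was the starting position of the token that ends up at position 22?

Work backwards from position 22, undoing one out-shuffle at a time:
22 ← 46
So the token now at position 22 started at position 46.

46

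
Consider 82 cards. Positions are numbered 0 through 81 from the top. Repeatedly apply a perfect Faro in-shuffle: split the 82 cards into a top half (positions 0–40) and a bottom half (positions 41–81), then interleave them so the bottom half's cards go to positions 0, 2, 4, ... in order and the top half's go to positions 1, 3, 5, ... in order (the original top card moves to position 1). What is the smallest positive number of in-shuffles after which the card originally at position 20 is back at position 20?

82

Follow position 20 under repeated in-shuffles:
20 → 41 → 0 → 1 → 3 → 7 → 15 → 31 → ... → 20 (length 82)
It first returns after 82 in-shuffles.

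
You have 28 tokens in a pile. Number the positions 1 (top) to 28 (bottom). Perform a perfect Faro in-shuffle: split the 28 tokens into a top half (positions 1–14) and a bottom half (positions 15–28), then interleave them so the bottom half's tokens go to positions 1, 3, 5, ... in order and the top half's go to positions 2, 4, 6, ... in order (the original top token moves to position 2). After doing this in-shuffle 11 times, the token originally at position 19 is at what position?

23

Track the token's position through each in-shuffle:
19 → 9 → 18 → 7 → 14 → 28 → 27 → 25 → 21 → 13 → 26 → 23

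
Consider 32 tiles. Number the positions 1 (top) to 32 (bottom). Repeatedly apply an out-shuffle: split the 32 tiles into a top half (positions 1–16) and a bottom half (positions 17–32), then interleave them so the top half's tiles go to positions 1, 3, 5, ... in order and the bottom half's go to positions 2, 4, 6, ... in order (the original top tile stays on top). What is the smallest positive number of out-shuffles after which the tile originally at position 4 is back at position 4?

Follow position 4 under repeated out-shuffles:
4 → 7 → 13 → 25 → 18 → 4
It first returns after 5 out-shuffles.

5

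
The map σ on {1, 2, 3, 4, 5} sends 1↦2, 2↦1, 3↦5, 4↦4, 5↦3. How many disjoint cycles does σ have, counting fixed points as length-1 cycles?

Cycle decomposition: (1 2) (3 5) (4).
3 cycles.

3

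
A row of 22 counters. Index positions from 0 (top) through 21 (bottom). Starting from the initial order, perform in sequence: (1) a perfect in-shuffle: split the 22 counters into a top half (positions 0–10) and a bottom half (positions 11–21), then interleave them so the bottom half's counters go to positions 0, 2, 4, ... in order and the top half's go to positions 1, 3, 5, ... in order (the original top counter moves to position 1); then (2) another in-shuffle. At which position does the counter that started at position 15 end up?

17

Track the counter from position 15 forward through each operation:
  after op 1 (in-shuffle): 15 → 8
  after op 2 (in-shuffle): 8 → 17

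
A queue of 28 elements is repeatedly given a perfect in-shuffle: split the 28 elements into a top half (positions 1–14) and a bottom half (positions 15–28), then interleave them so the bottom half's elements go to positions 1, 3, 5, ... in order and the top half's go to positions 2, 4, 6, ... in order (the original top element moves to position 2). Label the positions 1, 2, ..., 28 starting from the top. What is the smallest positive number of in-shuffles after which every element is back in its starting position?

28

The in-shuffle permutes the 28 positions with cycle lengths [28].
Every element is home exactly when every cycle has completed a whole number of laps, i.e. after lcm(28) = 28 in-shuffles.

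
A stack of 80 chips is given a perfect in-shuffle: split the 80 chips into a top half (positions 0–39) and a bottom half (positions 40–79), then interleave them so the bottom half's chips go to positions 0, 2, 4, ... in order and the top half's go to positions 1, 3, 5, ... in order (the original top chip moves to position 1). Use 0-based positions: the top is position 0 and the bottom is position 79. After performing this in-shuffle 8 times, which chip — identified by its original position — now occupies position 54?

Work backwards from position 54, undoing one in-shuffle at a time:
54 ← 67 ← 33 ← 16 ← 48 ← 64 ← 72 ← 76 ← 78
So the chip now at position 54 started at position 78.

78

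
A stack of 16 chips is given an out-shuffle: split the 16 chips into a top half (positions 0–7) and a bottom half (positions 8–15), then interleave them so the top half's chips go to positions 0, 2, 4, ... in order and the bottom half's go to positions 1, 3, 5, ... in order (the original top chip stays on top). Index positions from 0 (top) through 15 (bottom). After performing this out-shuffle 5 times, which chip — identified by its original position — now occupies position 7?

11

Work backwards from position 7, undoing one out-shuffle at a time:
7 ← 11 ← 13 ← 14 ← 7 ← 11
So the chip now at position 7 started at position 11.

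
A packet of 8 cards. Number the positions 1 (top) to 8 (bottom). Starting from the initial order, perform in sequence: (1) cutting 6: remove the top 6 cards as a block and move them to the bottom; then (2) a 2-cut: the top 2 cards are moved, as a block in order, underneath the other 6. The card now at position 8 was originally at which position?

8

Undo the operations in reverse order, starting from position 8:
  undo op 2 (cut 2): 8 ← 2
  undo op 1 (cut 6): 2 ← 8
So the card at position 8 came from original position 8.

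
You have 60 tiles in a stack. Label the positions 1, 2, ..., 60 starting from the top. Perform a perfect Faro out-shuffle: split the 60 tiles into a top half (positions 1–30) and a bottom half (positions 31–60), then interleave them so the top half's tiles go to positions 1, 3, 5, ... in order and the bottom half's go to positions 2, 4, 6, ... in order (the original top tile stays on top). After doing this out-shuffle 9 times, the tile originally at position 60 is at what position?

Position 60 is a fixed point of every out-shuffle, so the tile never moves.

60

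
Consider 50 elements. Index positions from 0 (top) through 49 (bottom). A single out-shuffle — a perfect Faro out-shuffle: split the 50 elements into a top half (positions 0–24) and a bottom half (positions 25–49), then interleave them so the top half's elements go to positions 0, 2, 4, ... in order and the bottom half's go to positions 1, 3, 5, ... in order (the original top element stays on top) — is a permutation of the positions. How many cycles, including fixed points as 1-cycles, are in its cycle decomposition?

Trace each unvisited position around until it returns:
(0) (1 2 4 8 16 32 ... len 21) (3 6 12 24 48 47 ... len 21) (7 14 28) (21 42 35) (49)
6 cycles in total.

6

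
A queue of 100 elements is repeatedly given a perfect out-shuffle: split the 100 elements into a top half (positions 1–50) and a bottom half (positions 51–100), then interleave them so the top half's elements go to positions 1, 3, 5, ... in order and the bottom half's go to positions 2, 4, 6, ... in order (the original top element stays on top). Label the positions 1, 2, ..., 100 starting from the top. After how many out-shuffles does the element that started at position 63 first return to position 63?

30

Follow position 63 under repeated out-shuffles:
63 → 26 → 51 → 2 → 3 → 5 → 9 → 17 → ... → 63 (length 30)
It first returns after 30 out-shuffles.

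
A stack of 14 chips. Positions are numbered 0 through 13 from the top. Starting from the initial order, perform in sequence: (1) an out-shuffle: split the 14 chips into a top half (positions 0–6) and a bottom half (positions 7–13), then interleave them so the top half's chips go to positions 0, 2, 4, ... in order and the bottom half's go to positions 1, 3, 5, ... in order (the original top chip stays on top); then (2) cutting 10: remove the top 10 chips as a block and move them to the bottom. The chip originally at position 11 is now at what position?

13

Track the chip from position 11 forward through each operation:
  after op 1 (out-shuffle): 11 → 9
  after op 2 (cut 10): 9 → 13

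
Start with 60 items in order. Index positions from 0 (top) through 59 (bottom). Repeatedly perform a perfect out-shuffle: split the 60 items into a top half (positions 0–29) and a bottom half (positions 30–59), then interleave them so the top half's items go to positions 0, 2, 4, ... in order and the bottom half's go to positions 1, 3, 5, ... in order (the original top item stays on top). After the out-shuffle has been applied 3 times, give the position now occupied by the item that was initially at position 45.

6

Track the item's position through each out-shuffle:
45 → 31 → 3 → 6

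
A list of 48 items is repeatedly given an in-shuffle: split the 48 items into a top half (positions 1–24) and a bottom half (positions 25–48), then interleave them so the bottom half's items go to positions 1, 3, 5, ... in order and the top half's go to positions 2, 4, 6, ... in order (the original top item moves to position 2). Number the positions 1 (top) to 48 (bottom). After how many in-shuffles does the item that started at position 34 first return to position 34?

21

Follow position 34 under repeated in-shuffles:
34 → 19 → 38 → 27 → 5 → 10 → 20 → 40 → ... → 34 (length 21)
It first returns after 21 in-shuffles.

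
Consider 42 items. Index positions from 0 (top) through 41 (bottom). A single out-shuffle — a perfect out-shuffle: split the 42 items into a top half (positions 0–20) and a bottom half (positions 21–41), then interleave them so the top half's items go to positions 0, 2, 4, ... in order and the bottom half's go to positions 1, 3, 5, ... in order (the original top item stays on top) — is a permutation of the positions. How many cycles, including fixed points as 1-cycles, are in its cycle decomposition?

4

Trace each unvisited position around until it returns:
(0) (1 2 4 8 16 32 ... len 20) (3 6 12 24 7 14 ... len 20) (41)
4 cycles in total.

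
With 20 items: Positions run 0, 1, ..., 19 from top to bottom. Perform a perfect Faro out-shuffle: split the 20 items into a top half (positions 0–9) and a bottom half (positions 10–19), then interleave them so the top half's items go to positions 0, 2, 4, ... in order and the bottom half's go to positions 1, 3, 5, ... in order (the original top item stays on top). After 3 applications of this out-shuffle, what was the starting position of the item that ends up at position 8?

1

Work backwards from position 8, undoing one out-shuffle at a time:
8 ← 4 ← 2 ← 1
So the item now at position 8 started at position 1.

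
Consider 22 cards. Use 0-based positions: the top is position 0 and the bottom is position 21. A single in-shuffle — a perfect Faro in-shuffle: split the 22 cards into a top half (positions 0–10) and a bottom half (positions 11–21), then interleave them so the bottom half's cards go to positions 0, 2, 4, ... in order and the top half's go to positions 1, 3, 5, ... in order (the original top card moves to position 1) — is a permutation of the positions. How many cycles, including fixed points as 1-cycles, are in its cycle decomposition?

2

Trace each unvisited position around until it returns:
(0 1 3 7 15 8 ... len 11) (4 9 19 16 10 21 ... len 11)
2 cycles in total.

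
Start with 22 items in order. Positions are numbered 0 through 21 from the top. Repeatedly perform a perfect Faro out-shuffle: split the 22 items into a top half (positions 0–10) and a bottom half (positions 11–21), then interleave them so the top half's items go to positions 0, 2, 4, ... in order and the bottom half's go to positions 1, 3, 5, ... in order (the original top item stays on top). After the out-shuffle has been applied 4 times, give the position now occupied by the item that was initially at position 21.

Position 21 is a fixed point of every out-shuffle, so the item never moves.

21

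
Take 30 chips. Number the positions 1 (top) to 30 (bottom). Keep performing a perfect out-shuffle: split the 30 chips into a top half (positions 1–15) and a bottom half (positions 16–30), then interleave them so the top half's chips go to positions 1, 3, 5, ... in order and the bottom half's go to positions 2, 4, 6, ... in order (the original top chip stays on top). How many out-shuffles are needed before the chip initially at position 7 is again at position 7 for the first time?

28

Follow position 7 under repeated out-shuffles:
7 → 13 → 25 → 20 → 10 → 19 → 8 → 15 → ... → 7 (length 28)
It first returns after 28 out-shuffles.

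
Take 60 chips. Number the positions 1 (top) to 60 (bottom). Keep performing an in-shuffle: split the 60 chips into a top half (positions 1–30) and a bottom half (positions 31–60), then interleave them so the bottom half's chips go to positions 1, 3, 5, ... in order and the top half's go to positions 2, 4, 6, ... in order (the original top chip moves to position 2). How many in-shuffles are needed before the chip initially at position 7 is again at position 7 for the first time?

60

Follow position 7 under repeated in-shuffles:
7 → 14 → 28 → 56 → 51 → 41 → 21 → 42 → ... → 7 (length 60)
It first returns after 60 in-shuffles.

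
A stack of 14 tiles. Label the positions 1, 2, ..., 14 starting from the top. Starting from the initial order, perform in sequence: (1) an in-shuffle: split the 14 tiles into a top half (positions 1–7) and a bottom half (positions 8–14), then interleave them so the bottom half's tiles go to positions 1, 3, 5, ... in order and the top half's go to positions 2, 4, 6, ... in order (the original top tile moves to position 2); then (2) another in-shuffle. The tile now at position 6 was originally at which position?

Undo the operations in reverse order, starting from position 6:
  undo op 2 (in-shuffle, from top half): 6 ← 3
  undo op 1 (in-shuffle, from bottom half): 3 ← 9
So the tile at position 6 came from original position 9.

9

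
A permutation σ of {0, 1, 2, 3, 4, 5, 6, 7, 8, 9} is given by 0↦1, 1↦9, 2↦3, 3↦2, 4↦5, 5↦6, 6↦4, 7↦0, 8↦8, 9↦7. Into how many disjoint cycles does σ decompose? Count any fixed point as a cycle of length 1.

4

Cycle decomposition: (0 1 9 7) (2 3) (4 5 6) (8).
4 cycles.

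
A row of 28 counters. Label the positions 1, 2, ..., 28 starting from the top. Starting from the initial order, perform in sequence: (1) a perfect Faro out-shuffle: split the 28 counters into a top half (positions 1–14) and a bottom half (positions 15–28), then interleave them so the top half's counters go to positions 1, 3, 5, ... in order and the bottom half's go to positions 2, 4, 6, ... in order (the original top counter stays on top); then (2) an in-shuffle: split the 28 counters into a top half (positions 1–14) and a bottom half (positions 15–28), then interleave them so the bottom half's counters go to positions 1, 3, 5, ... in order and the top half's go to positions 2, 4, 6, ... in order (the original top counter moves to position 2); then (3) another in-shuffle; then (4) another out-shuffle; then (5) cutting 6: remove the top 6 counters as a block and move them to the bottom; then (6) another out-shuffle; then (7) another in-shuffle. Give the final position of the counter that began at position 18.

Track the counter from position 18 forward through each operation:
  after op 1 (out-shuffle): 18 → 8
  after op 2 (in-shuffle): 8 → 16
  after op 3 (in-shuffle): 16 → 3
  after op 4 (out-shuffle): 3 → 5
  after op 5 (cut 6): 5 → 27
  after op 6 (out-shuffle): 27 → 26
  after op 7 (in-shuffle): 26 → 23

23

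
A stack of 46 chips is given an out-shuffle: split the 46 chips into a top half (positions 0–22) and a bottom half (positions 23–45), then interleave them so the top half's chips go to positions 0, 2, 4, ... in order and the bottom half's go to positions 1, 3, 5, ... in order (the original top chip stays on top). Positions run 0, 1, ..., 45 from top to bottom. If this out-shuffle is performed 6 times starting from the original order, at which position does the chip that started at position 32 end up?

Track the chip's position through each out-shuffle:
32 → 19 → 38 → 31 → 17 → 34 → 23

23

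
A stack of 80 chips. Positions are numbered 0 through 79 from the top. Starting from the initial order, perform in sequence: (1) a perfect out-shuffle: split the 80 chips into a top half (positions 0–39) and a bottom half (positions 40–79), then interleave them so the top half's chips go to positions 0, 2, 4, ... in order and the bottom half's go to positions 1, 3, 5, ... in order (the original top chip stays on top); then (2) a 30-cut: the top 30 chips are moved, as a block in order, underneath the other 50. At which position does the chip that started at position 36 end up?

42

Track the chip from position 36 forward through each operation:
  after op 1 (out-shuffle): 36 → 72
  after op 2 (cut 30): 72 → 42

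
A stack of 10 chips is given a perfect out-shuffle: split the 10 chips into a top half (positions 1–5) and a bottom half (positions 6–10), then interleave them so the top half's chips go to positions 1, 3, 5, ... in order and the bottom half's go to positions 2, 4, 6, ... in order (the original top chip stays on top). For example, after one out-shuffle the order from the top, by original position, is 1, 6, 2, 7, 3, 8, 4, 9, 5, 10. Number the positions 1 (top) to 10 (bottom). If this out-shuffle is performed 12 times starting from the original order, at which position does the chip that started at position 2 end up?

Track the chip's position through each out-shuffle:
2 → 3 → 5 → 9 → 8 → 6 → 2 → 3 → 5 → 9 → 8 → 6 → 2

2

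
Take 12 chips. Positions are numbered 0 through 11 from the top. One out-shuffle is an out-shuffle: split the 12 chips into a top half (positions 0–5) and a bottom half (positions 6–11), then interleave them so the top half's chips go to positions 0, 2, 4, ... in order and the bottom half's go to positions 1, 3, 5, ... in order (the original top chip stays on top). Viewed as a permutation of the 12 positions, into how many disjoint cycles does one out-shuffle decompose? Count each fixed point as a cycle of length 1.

Trace each unvisited position around until it returns:
(0) (1 2 4 8 5 10 9 7 3 6) (11)
3 cycles in total.

3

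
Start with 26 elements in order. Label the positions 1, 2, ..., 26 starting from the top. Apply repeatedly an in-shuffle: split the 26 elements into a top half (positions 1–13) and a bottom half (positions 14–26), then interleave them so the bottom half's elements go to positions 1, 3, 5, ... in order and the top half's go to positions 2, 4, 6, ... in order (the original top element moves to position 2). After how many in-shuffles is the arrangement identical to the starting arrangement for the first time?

The in-shuffle permutes the 26 positions with cycle lengths [2, 6, 18].
Every element is home exactly when every cycle has completed a whole number of laps, i.e. after lcm(2, 6, 18) = 18 in-shuffles.

18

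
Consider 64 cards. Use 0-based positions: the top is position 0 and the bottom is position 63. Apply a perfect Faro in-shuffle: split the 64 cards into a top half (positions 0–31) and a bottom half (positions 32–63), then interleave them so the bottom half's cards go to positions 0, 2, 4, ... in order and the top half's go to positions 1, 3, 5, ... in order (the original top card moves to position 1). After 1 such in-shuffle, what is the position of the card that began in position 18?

Track the card's position through each in-shuffle:
18 → 37

37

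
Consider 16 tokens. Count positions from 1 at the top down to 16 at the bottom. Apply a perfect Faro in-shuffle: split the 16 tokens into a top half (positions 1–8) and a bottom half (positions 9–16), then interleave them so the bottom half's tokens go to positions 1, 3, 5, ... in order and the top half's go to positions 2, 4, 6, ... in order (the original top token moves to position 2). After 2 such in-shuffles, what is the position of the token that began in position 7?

11

Track the token's position through each in-shuffle:
7 → 14 → 11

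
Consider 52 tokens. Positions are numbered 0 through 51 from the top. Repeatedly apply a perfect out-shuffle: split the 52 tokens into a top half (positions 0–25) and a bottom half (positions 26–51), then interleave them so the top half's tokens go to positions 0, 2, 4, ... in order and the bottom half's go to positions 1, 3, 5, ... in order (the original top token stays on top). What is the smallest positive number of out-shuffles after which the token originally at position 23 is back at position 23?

8

Follow position 23 under repeated out-shuffles:
23 → 46 → 41 → 31 → 11 → 22 → 44 → 37 → 23
It first returns after 8 out-shuffles.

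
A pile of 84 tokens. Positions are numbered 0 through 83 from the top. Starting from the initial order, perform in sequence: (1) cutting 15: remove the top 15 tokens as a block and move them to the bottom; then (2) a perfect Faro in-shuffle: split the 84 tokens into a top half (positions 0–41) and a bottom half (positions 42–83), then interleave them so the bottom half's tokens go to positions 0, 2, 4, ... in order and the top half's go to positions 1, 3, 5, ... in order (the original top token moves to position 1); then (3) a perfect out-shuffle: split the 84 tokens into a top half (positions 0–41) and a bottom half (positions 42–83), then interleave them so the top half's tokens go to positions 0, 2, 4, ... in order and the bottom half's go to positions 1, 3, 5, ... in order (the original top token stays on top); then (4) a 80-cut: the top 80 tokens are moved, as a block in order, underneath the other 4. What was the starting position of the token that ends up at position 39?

44

Undo the operations in reverse order, starting from position 39:
  undo op 4 (cut 80): 39 ← 35
  undo op 3 (out-shuffle, from bottom half): 35 ← 59
  undo op 2 (in-shuffle, from top half): 59 ← 29
  undo op 1 (cut 15): 29 ← 44
So the token at position 39 came from original position 44.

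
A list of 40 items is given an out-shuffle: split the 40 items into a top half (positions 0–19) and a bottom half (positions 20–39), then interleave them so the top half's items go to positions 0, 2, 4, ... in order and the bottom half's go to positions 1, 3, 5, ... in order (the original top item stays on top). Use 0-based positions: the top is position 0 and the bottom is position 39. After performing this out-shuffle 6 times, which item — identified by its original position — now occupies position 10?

Work backwards from position 10, undoing one out-shuffle at a time:
10 ← 5 ← 22 ← 11 ← 25 ← 32 ← 16
So the item now at position 10 started at position 16.

16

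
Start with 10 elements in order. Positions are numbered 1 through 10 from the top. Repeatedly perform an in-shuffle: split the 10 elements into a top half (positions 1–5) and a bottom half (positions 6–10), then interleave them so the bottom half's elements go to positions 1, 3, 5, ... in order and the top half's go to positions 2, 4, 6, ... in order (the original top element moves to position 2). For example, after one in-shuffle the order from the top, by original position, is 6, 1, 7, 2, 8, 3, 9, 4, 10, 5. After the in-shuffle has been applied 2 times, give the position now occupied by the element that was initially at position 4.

5

Track the element's position through each in-shuffle:
4 → 8 → 5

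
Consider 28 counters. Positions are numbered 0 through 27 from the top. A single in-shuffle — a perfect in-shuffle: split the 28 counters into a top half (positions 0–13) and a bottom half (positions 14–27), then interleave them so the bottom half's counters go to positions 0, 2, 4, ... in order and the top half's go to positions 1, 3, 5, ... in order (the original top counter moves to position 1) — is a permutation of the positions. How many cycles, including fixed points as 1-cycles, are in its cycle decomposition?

1

Trace each unvisited position around until it returns:
(0 1 3 7 15 2 ... len 28)
1 cycle in total.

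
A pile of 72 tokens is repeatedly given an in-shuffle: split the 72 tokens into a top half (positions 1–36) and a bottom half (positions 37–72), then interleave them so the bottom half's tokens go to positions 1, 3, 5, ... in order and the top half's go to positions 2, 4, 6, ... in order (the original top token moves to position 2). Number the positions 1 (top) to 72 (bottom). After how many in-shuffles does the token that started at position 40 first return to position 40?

Follow position 40 under repeated in-shuffles:
40 → 7 → 14 → 28 → 56 → 39 → 5 → 10 → 20 → 40
It first returns after 9 in-shuffles.

9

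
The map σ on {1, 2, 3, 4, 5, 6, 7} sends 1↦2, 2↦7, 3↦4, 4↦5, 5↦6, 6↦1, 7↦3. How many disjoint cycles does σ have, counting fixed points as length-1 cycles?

Cycle decomposition: (1 2 7 3 4 5 6).
1 cycle.

1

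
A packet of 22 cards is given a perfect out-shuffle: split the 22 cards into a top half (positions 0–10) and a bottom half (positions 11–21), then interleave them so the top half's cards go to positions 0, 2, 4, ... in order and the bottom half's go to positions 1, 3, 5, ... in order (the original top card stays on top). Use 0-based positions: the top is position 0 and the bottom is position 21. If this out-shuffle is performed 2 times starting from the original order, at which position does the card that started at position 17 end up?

5

Track the card's position through each out-shuffle:
17 → 13 → 5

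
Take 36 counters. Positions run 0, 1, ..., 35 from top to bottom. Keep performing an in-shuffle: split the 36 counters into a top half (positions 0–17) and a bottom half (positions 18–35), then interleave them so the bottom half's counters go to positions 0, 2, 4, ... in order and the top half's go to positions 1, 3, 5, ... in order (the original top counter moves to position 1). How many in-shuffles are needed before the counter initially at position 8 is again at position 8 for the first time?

Follow position 8 under repeated in-shuffles:
8 → 17 → 35 → 34 → 32 → 28 → 20 → 4 → ... → 8 (length 36)
It first returns after 36 in-shuffles.

36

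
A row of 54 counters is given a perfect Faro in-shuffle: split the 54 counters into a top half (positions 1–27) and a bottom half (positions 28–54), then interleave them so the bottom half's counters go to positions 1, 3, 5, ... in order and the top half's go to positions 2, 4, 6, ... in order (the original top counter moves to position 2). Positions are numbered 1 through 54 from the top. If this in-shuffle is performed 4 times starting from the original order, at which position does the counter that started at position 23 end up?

Track the counter's position through each in-shuffle:
23 → 46 → 37 → 19 → 38

38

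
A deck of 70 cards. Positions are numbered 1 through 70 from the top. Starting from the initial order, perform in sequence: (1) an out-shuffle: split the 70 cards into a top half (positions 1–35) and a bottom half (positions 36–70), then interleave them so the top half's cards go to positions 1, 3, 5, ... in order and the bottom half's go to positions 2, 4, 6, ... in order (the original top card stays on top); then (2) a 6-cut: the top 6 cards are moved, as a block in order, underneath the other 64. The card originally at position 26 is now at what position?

45

Track the card from position 26 forward through each operation:
  after op 1 (out-shuffle): 26 → 51
  after op 2 (cut 6): 51 → 45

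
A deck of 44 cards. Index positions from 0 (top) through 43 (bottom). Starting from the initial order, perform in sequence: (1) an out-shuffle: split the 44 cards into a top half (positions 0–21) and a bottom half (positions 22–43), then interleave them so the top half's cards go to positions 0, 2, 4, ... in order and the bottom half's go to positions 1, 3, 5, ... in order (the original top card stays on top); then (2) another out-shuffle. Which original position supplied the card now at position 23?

Undo the operations in reverse order, starting from position 23:
  undo op 2 (out-shuffle, from bottom half): 23 ← 33
  undo op 1 (out-shuffle, from bottom half): 33 ← 38
So the card at position 23 came from original position 38.

38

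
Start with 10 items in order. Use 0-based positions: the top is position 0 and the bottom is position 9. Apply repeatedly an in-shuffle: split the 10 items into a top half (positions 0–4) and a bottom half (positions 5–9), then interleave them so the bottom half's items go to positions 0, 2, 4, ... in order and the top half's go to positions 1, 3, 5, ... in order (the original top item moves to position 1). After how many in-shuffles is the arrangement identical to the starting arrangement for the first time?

The in-shuffle permutes the 10 positions with cycle lengths [10].
Every item is home exactly when every cycle has completed a whole number of laps, i.e. after lcm(10) = 10 in-shuffles.

10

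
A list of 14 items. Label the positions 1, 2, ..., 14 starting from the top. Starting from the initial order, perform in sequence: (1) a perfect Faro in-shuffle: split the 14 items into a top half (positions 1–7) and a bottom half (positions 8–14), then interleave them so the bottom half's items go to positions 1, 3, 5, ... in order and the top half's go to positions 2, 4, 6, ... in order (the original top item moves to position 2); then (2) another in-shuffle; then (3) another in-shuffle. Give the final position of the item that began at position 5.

10

Track the item from position 5 forward through each operation:
  after op 1 (in-shuffle): 5 → 10
  after op 2 (in-shuffle): 10 → 5
  after op 3 (in-shuffle): 5 → 10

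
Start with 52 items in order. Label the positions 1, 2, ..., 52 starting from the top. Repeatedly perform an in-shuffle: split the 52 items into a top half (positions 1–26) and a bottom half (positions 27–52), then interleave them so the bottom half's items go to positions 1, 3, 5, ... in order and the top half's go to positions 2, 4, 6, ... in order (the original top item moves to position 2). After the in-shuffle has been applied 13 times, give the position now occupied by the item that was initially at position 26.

Track position through each in-shuffle: 26 → 52 → 51 → 49 → 45 → ... (continuing for 13 shuffles total) → 38.

38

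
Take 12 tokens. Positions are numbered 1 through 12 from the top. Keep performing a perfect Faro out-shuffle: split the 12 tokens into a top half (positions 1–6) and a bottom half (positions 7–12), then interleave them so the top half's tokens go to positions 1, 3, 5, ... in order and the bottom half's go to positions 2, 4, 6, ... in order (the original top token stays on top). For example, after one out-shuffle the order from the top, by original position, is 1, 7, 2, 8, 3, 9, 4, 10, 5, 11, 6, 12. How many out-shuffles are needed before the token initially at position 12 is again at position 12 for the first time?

Position 12 is fixed by the out-shuffle; it is already back after 1 application.

1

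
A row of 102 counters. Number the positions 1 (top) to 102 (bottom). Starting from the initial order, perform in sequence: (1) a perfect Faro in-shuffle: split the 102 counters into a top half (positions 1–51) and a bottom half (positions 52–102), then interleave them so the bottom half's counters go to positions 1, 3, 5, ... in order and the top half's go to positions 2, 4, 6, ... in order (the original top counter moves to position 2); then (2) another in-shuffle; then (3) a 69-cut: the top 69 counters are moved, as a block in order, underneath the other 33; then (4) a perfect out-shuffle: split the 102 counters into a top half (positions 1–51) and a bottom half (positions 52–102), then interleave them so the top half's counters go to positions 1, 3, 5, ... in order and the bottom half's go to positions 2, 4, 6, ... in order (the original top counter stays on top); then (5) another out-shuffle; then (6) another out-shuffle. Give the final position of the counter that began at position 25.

Track the counter from position 25 forward through each operation:
  after op 1 (in-shuffle): 25 → 50
  after op 2 (in-shuffle): 50 → 100
  after op 3 (cut 69): 100 → 31
  after op 4 (out-shuffle): 31 → 61
  after op 5 (out-shuffle): 61 → 20
  after op 6 (out-shuffle): 20 → 39

39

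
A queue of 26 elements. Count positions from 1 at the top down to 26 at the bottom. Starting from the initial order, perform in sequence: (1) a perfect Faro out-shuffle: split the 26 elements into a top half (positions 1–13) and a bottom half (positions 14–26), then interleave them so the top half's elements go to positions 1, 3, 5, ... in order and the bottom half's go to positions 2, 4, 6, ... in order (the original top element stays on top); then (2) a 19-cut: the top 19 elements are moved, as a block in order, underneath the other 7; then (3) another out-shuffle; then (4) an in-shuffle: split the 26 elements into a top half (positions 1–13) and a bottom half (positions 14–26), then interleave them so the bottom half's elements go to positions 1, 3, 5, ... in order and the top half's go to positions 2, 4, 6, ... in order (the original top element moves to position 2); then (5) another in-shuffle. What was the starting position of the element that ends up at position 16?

Undo the operations in reverse order, starting from position 16:
  undo op 5 (in-shuffle, from top half): 16 ← 8
  undo op 4 (in-shuffle, from top half): 8 ← 4
  undo op 3 (out-shuffle, from bottom half): 4 ← 15
  undo op 2 (cut 19): 15 ← 8
  undo op 1 (out-shuffle, from bottom half): 8 ← 17
So the element at position 16 came from original position 17.

17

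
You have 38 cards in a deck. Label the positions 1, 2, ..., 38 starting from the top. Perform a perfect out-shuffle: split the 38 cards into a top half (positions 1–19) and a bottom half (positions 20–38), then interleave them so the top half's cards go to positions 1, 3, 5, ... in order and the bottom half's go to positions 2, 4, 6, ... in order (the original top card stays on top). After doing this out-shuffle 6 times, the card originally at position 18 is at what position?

16

Track the card's position through each out-shuffle:
18 → 35 → 32 → 26 → 14 → 27 → 16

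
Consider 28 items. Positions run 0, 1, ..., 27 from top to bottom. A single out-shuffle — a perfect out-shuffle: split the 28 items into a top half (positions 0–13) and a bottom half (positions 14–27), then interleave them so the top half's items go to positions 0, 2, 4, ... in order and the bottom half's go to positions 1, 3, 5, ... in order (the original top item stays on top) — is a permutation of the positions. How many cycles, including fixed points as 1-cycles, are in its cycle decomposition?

Trace each unvisited position around until it returns:
(0) (1 2 4 8 16 5 ... len 18) (3 6 12 24 21 15) (9 18) (27)
5 cycles in total.

5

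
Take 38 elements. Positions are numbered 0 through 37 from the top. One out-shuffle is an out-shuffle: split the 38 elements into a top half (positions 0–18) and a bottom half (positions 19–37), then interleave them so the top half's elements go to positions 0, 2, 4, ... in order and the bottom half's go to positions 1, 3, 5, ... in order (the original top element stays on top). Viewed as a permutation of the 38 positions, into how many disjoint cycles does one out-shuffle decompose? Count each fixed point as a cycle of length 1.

Trace each unvisited position around until it returns:
(0) (1 2 4 8 16 32 ... len 36) (37)
3 cycles in total.

3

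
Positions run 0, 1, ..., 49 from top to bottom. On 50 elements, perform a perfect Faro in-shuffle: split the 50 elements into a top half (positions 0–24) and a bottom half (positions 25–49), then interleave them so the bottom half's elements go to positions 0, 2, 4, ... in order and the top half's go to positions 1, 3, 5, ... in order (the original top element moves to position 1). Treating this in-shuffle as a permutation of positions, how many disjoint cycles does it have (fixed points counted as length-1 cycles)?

7

Trace each unvisited position around until it returns:
(0 1 3 7 15 31 12 25) (2 5 11 23 47 44 38 26) (4 9 19 39 28 6 13 27) (8 17 35 20 41 32 14 29) (10 21 43 36 22 45 40 30) (16 33) (18 37 24 49 48 46 42 34)
7 cycles in total.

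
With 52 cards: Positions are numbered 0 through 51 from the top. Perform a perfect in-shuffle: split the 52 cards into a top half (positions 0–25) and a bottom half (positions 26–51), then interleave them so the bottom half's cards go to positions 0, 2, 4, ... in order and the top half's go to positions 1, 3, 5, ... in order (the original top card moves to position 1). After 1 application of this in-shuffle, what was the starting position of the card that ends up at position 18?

Work backwards from position 18, undoing one in-shuffle at a time:
18 ← 35
So the card now at position 18 started at position 35.

35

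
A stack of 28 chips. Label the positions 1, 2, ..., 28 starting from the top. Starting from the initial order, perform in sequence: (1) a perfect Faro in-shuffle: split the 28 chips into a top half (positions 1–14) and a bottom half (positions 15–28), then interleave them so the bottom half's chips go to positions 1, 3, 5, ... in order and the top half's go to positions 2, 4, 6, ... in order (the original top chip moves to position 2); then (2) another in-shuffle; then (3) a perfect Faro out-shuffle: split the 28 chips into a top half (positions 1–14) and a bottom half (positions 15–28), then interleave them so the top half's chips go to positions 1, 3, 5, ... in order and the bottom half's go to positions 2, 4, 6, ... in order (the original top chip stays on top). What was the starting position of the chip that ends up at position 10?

Undo the operations in reverse order, starting from position 10:
  undo op 3 (out-shuffle, from bottom half): 10 ← 19
  undo op 2 (in-shuffle, from bottom half): 19 ← 24
  undo op 1 (in-shuffle, from top half): 24 ← 12
So the chip at position 10 came from original position 12.

12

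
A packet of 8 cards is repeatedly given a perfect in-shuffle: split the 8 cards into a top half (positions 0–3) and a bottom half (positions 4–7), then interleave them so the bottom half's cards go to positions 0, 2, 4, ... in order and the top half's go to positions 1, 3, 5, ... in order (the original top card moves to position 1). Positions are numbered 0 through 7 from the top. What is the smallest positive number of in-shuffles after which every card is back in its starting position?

6

The in-shuffle permutes the 8 positions with cycle lengths [2, 6].
Every card is home exactly when every cycle has completed a whole number of laps, i.e. after lcm(2, 6) = 6 in-shuffles.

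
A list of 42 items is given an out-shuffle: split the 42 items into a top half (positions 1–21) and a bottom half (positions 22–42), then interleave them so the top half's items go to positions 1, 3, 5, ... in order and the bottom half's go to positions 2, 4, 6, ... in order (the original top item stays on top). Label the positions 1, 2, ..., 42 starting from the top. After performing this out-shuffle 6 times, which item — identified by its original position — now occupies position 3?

10

Work backwards from position 3, undoing one out-shuffle at a time:
3 ← 2 ← 22 ← 32 ← 37 ← 19 ← 10
So the item now at position 3 started at position 10.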